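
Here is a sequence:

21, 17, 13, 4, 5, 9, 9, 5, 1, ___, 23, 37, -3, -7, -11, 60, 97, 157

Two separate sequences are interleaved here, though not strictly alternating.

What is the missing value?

Positions follow the repeating pattern AAABBB; grouping by letter gives 2 tracks.
Track A: 21, 17, 13, 9, 5, 1, -3, -7, -11 — linear: a_n = 25 − 4·n.
Track B: 4, 5, 9, ?, 23, 37, 60, 97, 157 — Fibonacci-style (each term is the sum of the two before it).
So the missing entry in track B is 14.

14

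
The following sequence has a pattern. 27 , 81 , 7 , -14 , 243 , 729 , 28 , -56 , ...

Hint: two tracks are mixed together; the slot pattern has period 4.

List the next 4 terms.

The slot pattern repeats as AABB (period 4), so there are 2 interleaved tracks.
Subsequence A = 27, 81, 243, 729: powers of 3.
Subsequence B = 7, -14, 28, -56: multiplying by -2 each time.
Position 9 → subsequence A, term 5 = 2187.
The 10th slot belongs to subsequence A; its 6th term is 6561.
Term 11 comes from subsequence B (its 5th entry): 112.
The 12th slot belongs to subsequence B; its 6th term is -224.

2187, 6561, 112, -224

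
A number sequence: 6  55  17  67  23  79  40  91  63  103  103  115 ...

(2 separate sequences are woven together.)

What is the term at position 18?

151

Split by position mod 2 into 2 tracks.
Track A: 6, 17, 23, 40, 63, 103 (a Fibonacci-like recurrence a_n = a_{n-1} + a_{n-2}).
Track B: 55, 67, 79, 91, 103, 115 (arithmetic, step +12).
Position 18 → track B, term 9 = 151.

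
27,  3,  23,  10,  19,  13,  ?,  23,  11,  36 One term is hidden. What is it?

Positions 1, 3, 5, … form one subsequence and positions 2, 4, 6, … form another.
Stream A: 27, 23, 19, ?, 11. Arithmetic with common difference −4.
Stream B: 3, 10, 13, 23, 36. Fibonacci-style (each term is the sum of the two before it).
Stream A's pattern makes the blank 15.

15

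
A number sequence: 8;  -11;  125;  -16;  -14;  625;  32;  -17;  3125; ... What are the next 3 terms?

Split by position mod 3: positions 1, 4, 7, … form one track, and each other residue class forms its own.
Track A: 8, -16, 32 (a geometric progression (common ratio -2)).
Track B: -11, -14, -17 (arithmetic with common difference −3).
Track C: 125, 625, 3125 (successive powers of 5).
Position 10 → track A, term 4 = -64.
Position 11 → track B, term 4 = -20.
The 12th slot belongs to track C; its 4th term is 15625.

-64, -20, 15625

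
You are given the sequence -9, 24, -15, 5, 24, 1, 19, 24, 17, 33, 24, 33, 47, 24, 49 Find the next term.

Split by position mod 3: positions 1, 4, 7, … form one track, and each other residue class forms its own.
Track A is -9, 5, 19, 33, 47, which is adding 14 each time.
Track B is 24, 24, 24, 24, 24, which is the constant sequence 24.
Track C is -15, 1, 17, 33, 49, which is adding 16 each time.
Position 16 falls in track A as its term 6, giving 61.

61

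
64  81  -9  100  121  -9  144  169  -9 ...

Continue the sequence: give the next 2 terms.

196, 225

Positions follow the repeating pattern AAB; grouping by letter gives 2 tracks.
Stream A = 64, 81, 100, 121, 144, 169: perfect squares starting at 8².
Stream B = -9, -9, -9: constant -9.
Position 10 falls in stream A as its term 7, giving 196.
The 11th slot belongs to stream A; its 8th term is 225.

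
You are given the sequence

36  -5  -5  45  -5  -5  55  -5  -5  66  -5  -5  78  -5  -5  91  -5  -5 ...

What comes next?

105

The slot pattern repeats as ABB (period 3), so there are 2 interleaved tracks.
Track A: 36, 45, 55, 66, 78, 91 — the triangular numbers T_8, T_9, ….
Track B: -5, -5, -5, -5, -5, -5, -5, -5, -5, -5, -5, -5 — constant -5.
Position 19 → track A, term 7 = 105.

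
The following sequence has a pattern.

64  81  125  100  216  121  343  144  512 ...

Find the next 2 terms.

Split by position mod 2 into 2 tracks.
Stream A = 64, 125, 216, 343, 512: the cubes 4³, 5³, 6³, ….
Stream B = 81, 100, 121, 144: the squares 9², 10², 11², ….
The 10th slot belongs to stream B; its 5th term is 169.
Term 11 comes from stream A (its 6th entry): 729.

169, 729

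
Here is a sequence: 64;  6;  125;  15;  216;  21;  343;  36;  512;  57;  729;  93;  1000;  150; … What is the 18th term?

393

Positions 1, 3, 5, … form one subsequence and positions 2, 4, 6, … form another.
Track A = 64, 125, 216, 343, 512, 729, 1000: perfect cubes starting at 4³.
Track B = 6, 15, 21, 36, 57, 93, 150: Fibonacci-style (each term is the sum of the two before it).
Position 18 falls in track B as its term 9, giving 393.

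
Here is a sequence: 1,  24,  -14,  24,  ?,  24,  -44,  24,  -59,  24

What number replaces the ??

-29

Taking every 2nd term gives 2 separate tracks.
Stream A is 1, -14, ?, -44, -59, which is subtracting 15 each time.
Stream B is 24, 24, 24, 24, 24, which is the constant sequence 24.
The gap is stream A's term 3; the rule gives -29.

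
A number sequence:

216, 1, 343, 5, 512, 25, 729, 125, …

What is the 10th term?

625

Positions 1, 3, 5, … form one subsequence and positions 2, 4, 6, … form another.
Track A: 216, 343, 512, 729 — the cubes 6³, 7³, 8³, ….
Track B: 1, 5, 25, 125 — powers of 5.
The 10th slot belongs to track B; its 5th term is 625.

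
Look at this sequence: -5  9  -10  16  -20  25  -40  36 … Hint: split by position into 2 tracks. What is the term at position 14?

The terms cycle through 2 interleaved subsequences.
Subsequence A: -5, -10, -20, -40 — multiplying by 2 each time.
Subsequence B: 9, 16, 25, 36 — the squares 3², 4², 5², ….
The 14th slot belongs to subsequence B; its 7th term is 81.

81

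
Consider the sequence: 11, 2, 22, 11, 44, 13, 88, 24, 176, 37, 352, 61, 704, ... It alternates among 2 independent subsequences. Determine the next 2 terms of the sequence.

Taking every 2nd term gives 2 separate tracks.
Track A: 11, 22, 44, 88, 176, 352, 704. Geometric, ×2 each step.
Track B: 2, 11, 13, 24, 37, 61. Each term equals the sum of the previous two.
Position 14 → track B, term 7 = 98.
Position 15 → track A, term 8 = 1408.

98, 1408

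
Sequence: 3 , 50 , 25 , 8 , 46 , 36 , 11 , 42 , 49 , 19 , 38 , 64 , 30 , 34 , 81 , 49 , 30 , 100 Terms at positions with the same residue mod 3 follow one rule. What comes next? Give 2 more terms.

The terms cycle through 3 interleaved subsequences.
Subsequence A: 3, 8, 11, 19, 30, 49 (each term equals the sum of the previous two).
Subsequence B: 50, 46, 42, 38, 34, 30 (linear: a_n = 54 − 4·n).
Subsequence C: 25, 36, 49, 64, 81, 100 (the squares 5², 6², 7², …).
Position 19 → subsequence A, term 7 = 79.
Position 20 falls in subsequence B as its term 7, giving 26.

79, 26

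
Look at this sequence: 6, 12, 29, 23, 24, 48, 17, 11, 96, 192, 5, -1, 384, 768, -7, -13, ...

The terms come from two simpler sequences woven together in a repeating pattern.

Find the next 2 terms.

Reading positions in blocks of 4 reveals the pattern AABB — 2 tracks woven together.
Track A: 6, 12, 24, 48, 96, 192, 384, 768. Geometric with ratio 2.
Track B: 29, 23, 17, 11, 5, -1, -7, -13. Linear: a_n = 35 − 6·n.
Position 17 → track A, term 9 = 1536.
The 18th slot belongs to track A; its 10th term is 3072.

1536, 3072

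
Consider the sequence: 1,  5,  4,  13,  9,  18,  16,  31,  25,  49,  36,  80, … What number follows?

49

Split by position mod 2 into 2 tracks.
Subsequence A = 1, 4, 9, 16, 25, 36: the squares 1², 2², 3², ….
Subsequence B = 5, 13, 18, 31, 49, 80: each term equals the sum of the previous two.
Term 13 comes from subsequence A (its 7th entry): 49.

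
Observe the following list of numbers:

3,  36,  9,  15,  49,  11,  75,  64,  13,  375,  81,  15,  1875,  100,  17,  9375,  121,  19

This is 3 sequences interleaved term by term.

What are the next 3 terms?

Split by position mod 3: positions 1, 4, 7, … form one track, and each other residue class forms its own.
Track A = 3, 15, 75, 375, 1875, 9375: geometric with ratio 5.
Track B = 36, 49, 64, 81, 100, 121: the squares 6², 7², 8², ….
Track C = 9, 11, 13, 15, 17, 19: arithmetic, step +2.
Position 19 falls in track A as its term 7, giving 46875.
The 20th slot belongs to track B; its 7th term is 144.
Term 21 comes from track C (its 7th entry): 21.

46875, 144, 21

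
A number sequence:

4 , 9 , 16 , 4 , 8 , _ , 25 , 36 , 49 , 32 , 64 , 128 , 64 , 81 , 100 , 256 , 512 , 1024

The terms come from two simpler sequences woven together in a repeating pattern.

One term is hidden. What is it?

16

Positions follow the repeating pattern AAABBB; grouping by letter gives 2 tracks.
Stream A is 4, 9, 16, 25, 36, 49, 64, 81, 100, which is perfect squares starting at 2².
Stream B is 4, 8, ?, 32, 64, 128, 256, 512, 1024, which is successive powers of 2.
So the missing entry in stream B is 16.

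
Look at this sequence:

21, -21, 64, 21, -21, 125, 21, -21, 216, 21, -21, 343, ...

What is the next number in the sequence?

Positions follow the repeating pattern AAB; grouping by letter gives 2 tracks.
Track A: 21, -21, 21, -21, 21, -21, 21, -21 (the oscillation 21·(−1)^(n+1)).
Track B: 64, 125, 216, 343 (the cubes 4³, 5³, 6³, …).
Position 13 → track A, term 9 = 21.

21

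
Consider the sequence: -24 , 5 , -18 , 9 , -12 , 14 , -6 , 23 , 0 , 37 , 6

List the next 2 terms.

Taking every 2nd term gives 2 separate tracks.
Track A: -24, -18, -12, -6, 0, 6. Arithmetic with common difference +6.
Track B: 5, 9, 14, 23, 37. Fibonacci-style (each term is the sum of the two before it).
Term 12 comes from track B (its 6th entry): 60.
Position 13 falls in track A as its term 7, giving 12.

60, 12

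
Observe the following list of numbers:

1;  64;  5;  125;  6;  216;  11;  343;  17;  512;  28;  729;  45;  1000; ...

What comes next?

Odd-indexed and even-indexed terms follow separate rules.
Subsequence A: 1, 5, 6, 11, 17, 28, 45. A Fibonacci-like recurrence a_n = a_{n-1} + a_{n-2}.
Subsequence B: 64, 125, 216, 343, 512, 729, 1000. The cubes 4³, 5³, 6³, ….
Position 15 falls in subsequence A as its term 8, giving 73.

73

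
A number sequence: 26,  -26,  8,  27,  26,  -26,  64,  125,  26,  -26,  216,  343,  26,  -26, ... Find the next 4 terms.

Reading positions in blocks of 4 reveals the pattern AABB — 2 tracks woven together.
Track A is 26, -26, 26, -26, 26, -26, 26, -26, which is the oscillation 26·(−1)^(n+1).
Track B is 8, 27, 64, 125, 216, 343, which is consecutive cubes n³ from n = 2.
Position 15 → track B, term 7 = 512.
Position 16 falls in track B as its term 8, giving 729.
Position 17 falls in track A as its term 9, giving 26.
Position 18 falls in track A as its term 10, giving -26.

512, 729, 26, -26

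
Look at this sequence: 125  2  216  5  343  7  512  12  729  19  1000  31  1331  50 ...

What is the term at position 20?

Split by position mod 2 into 2 tracks.
Subsequence A is 125, 216, 343, 512, 729, 1000, 1331, which is the cubes 5³, 6³, 7³, ….
Subsequence B is 2, 5, 7, 12, 19, 31, 50, which is each term equals the sum of the previous two.
Term 20 comes from subsequence B (its 10th entry): 212.

212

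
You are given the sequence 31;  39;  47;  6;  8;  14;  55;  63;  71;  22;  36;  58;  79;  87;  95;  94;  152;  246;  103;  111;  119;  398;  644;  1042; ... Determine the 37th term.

The slot pattern repeats as AAABBB (period 6), so there are 2 interleaved tracks.
Track A = 31, 39, 47, 55, 63, 71, 79, 87, 95, 103, 111, 119: adding 8 each time.
Track B = 6, 8, 14, 22, 36, 58, 94, 152, 246, 398, 644, 1042: Fibonacci-style (each term is the sum of the two before it).
Position 37 falls in track A as its term 19, giving 175.

175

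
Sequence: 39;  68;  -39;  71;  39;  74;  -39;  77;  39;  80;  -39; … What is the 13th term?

39

Odd-indexed and even-indexed terms follow separate rules.
Track A: 39, -39, 39, -39, 39, -39 (the oscillation 39·(−1)^(n+1)).
Track B: 68, 71, 74, 77, 80 (adding 3 each time).
Position 13 falls in track A as its term 7, giving 39.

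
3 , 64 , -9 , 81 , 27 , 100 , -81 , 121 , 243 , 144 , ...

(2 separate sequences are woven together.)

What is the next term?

-729

The terms cycle through 2 interleaved subsequences.
Stream A: 3, -9, 27, -81, 243. Multiplying by -3 each time.
Stream B: 64, 81, 100, 121, 144. The squares 8², 9², 10², ….
Position 11 falls in stream A as its term 6, giving -729.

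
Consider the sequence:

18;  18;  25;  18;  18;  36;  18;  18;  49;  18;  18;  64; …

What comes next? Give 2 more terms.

18, 18

Reading positions in blocks of 3 reveals the pattern AAB — 2 tracks woven together.
Track A is 18, 18, 18, 18, 18, 18, 18, 18, which is the constant sequence 18.
Track B is 25, 36, 49, 64, which is the squares 5², 6², 7², ….
Term 13 comes from track A (its 9th entry): 18.
The 14th slot belongs to track A; its 10th term is 18.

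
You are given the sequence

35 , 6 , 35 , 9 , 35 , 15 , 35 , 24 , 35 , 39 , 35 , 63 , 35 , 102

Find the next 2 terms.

Positions 1, 3, 5, … form one subsequence and positions 2, 4, 6, … form another.
Track A = 35, 35, 35, 35, 35, 35, 35: constant 35.
Track B = 6, 9, 15, 24, 39, 63, 102: each term equals the sum of the previous two.
Position 15 → track A, term 8 = 35.
Position 16 falls in track B as its term 8, giving 165.

35, 165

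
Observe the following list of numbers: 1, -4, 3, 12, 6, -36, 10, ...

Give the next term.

108

The terms cycle through 2 interleaved subsequences.
Subsequence A: 1, 3, 6, 10 (the triangular numbers T_1, T_2, …).
Subsequence B: -4, 12, -36 (geometric with ratio -3).
Position 8 falls in subsequence B as its term 4, giving 108.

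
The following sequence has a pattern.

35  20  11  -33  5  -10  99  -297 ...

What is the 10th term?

The slot pattern repeats as AABB (period 4), so there are 2 interleaved tracks.
Track A is 35, 20, 5, -10, which is subtracting 15 each time.
Track B is 11, -33, 99, -297, which is a geometric progression (common ratio -3).
Position 10 → track A, term 6 = -40.

-40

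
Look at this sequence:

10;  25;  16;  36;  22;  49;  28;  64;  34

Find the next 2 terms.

81, 40

Split by position mod 2 into 2 tracks.
Subsequence A: 10, 16, 22, 28, 34 (arithmetic, step +6).
Subsequence B: 25, 36, 49, 64 (consecutive squares n² from n = 5).
The 10th slot belongs to subsequence B; its 5th term is 81.
Position 11 falls in subsequence A as its term 6, giving 40.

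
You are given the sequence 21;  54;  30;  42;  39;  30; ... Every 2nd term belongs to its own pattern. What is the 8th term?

The terms cycle through 2 interleaved subsequences.
Subsequence A: 21, 30, 39. Linear: a_n = 12 + 9·n.
Subsequence B: 54, 42, 30. Arithmetic, step −12.
Term 8 comes from subsequence B (its 4th entry): 18.

18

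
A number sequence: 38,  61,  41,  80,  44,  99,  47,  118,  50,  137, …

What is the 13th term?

The terms cycle through 2 interleaved subsequences.
Track A = 38, 41, 44, 47, 50: adding 3 each time.
Track B = 61, 80, 99, 118, 137: arithmetic, step +19.
Position 13 → track A, term 7 = 56.

56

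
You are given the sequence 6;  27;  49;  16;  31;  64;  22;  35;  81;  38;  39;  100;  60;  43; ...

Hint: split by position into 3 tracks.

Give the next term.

Split by position mod 3: positions 1, 4, 7, … form one track, and each other residue class forms its own.
Track A: 6, 16, 22, 38, 60 — Fibonacci-style (each term is the sum of the two before it).
Track B: 27, 31, 35, 39, 43 — linear: a_n = 23 + 4·n.
Track C: 49, 64, 81, 100 — perfect squares starting at 7².
Position 15 falls in track C as its term 5, giving 121.

121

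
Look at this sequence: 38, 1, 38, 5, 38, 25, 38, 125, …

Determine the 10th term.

The terms cycle through 2 interleaved subsequences.
Track A: 38, 38, 38, 38. The constant sequence 38.
Track B: 1, 5, 25, 125. Powers 5^0, 5^1, 5^2, ….
Term 10 comes from track B (its 5th entry): 625.

625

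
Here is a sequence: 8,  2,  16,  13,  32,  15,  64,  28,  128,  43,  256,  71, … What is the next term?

Taking every 2nd term gives 2 separate tracks.
Stream A: 8, 16, 32, 64, 128, 256. Powers 2^3, 2^4, 2^5, ….
Stream B: 2, 13, 15, 28, 43, 71. Each term equals the sum of the previous two.
Term 13 comes from stream A (its 7th entry): 512.

512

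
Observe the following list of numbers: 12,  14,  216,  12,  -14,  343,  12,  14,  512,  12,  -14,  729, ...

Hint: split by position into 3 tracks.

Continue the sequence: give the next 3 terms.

Read the sequence 3 terms at a time; column i is its own pattern.
Track A: 12, 12, 12, 12. The constant sequence 12.
Track B: 14, -14, 14, -14. Alternating ±14.
Track C: 216, 343, 512, 729. The cubes 6³, 7³, 8³, ….
Position 13 falls in track A as its term 5, giving 12.
Term 14 comes from track B (its 5th entry): 14.
Position 15 → track C, term 5 = 1000.

12, 14, 1000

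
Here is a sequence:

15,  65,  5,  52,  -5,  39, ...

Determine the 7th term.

Taking every 2nd term gives 2 separate tracks.
Track A is 15, 5, -5, which is arithmetic, step −10.
Track B is 65, 52, 39, which is arithmetic with common difference −13.
Term 7 comes from track A (its 4th entry): -15.

-15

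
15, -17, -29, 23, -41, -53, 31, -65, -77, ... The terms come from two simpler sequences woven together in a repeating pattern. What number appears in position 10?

39

The slot pattern repeats as ABB (period 3), so there are 2 interleaved tracks.
Stream A: 15, 23, 31 (linear: a_n = 7 + 8·n).
Stream B: -17, -29, -41, -53, -65, -77 (arithmetic, step −12).
Position 10 → stream A, term 4 = 39.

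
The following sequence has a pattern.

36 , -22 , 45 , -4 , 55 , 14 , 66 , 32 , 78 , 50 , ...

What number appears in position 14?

86

Odd-indexed and even-indexed terms follow separate rules.
Stream A: 36, 45, 55, 66, 78. The triangular numbers T_8, T_9, ….
Stream B: -22, -4, 14, 32, 50. Linear: a_n = -40 + 18·n.
Position 14 falls in stream B as its term 7, giving 86.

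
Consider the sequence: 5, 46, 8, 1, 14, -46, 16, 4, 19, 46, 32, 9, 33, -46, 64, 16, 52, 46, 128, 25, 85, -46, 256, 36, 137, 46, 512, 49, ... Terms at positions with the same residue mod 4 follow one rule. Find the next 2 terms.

222, -46

Split by position mod 4 into 4 tracks.
Stream A: 5, 14, 19, 33, 52, 85, 137 — each term equals the sum of the previous two.
Stream B: 46, -46, 46, -46, 46, -46, 46 — alternating ±46.
Stream C: 8, 16, 32, 64, 128, 256, 512 — geometric with ratio 2.
Stream D: 1, 4, 9, 16, 25, 36, 49 — consecutive squares n² from n = 1.
Term 29 comes from stream A (its 8th entry): 222.
The 30th slot belongs to stream B; its 8th term is -46.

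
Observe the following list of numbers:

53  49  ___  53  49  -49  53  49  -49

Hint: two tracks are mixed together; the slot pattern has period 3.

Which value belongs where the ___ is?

-49

Positions follow the repeating pattern ABB; grouping by letter gives 2 tracks.
Track A = 53, 53, 53: the constant sequence 53.
Track B = 49, ?, 49, -49, 49, -49: oscillating between 49 and -49.
Track B's pattern makes the blank -49.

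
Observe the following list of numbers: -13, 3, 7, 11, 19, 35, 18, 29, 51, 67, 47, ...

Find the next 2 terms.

76, 83

Positions follow the repeating pattern AABB; grouping by letter gives 2 tracks.
Track A: -13, 3, 19, 35, 51, 67 — adding 16 each time.
Track B: 7, 11, 18, 29, 47 — Fibonacci-style (each term is the sum of the two before it).
The 12th slot belongs to track B; its 6th term is 76.
The 13th slot belongs to track A; its 7th term is 83.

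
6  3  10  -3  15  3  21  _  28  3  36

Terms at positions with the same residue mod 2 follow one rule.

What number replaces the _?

-3

Positions 1, 3, 5, … form one subsequence and positions 2, 4, 6, … form another.
Subsequence A: 6, 10, 15, 21, 28, 36 (triangular numbers n(n+1)/2 for n = 3, 4, …).
Subsequence B: 3, -3, 3, ?, 3 (the oscillation 3·(−1)^(n+1)).
So the missing entry in subsequence B is -3.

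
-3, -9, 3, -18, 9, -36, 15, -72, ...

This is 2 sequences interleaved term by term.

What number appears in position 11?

27

Taking every 2nd term gives 2 separate tracks.
Track A: -3, 3, 9, 15. Adding 6 each time.
Track B: -9, -18, -36, -72. A geometric progression (common ratio 2).
Position 11 falls in track A as its term 6, giving 27.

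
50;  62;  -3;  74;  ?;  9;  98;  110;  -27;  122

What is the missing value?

The slot pattern repeats as AAB (period 3), so there are 2 interleaved tracks.
Track A is 50, 62, 74, ?, 98, 110, 122, which is arithmetic with common difference +12.
Track B is -3, 9, -27, which is geometric with ratio -3.
Track A's pattern makes the blank 86.

86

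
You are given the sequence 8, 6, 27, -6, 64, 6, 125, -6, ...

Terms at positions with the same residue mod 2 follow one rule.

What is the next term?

216

The terms cycle through 2 interleaved subsequences.
Subsequence A = 8, 27, 64, 125: consecutive cubes n³ from n = 2.
Subsequence B = 6, -6, 6, -6: oscillating between 6 and -6.
Position 9 falls in subsequence A as its term 5, giving 216.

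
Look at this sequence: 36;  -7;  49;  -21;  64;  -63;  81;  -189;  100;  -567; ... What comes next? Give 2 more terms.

Taking every 2nd term gives 2 separate tracks.
Track A: 36, 49, 64, 81, 100 (consecutive squares n² from n = 6).
Track B: -7, -21, -63, -189, -567 (geometric, ×3 each step).
Position 11 → track A, term 6 = 121.
Position 12 → track B, term 6 = -1701.

121, -1701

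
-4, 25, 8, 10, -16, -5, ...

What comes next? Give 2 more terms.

The terms cycle through 2 interleaved subsequences.
Track A = -4, 8, -16: geometric, ×-2 each step.
Track B = 25, 10, -5: arithmetic, step −15.
Position 7 → track A, term 4 = 32.
The 8th slot belongs to track B; its 4th term is -20.

32, -20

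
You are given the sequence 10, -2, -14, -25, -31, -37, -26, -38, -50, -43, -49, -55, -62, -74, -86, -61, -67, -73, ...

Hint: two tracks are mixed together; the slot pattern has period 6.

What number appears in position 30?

-109

The slot pattern repeats as AAABBB (period 6), so there are 2 interleaved tracks.
Track A: 10, -2, -14, -26, -38, -50, -62, -74, -86 (arithmetic with common difference −12).
Track B: -25, -31, -37, -43, -49, -55, -61, -67, -73 (arithmetic, step −6).
Term 30 comes from track B (its 15th entry): -109.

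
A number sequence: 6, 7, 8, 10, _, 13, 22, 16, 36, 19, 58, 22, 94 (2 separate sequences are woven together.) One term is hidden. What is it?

14

Taking every 2nd term gives 2 separate tracks.
Subsequence A: 6, 8, ?, 22, 36, 58, 94 (each term equals the sum of the previous two).
Subsequence B: 7, 10, 13, 16, 19, 22 (arithmetic with common difference +3).
So the missing entry in subsequence A is 14.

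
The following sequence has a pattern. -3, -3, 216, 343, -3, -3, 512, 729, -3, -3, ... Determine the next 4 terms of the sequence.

The slot pattern repeats as AABB (period 4), so there are 2 interleaved tracks.
Subsequence A: -3, -3, -3, -3, -3, -3. Constant -3.
Subsequence B: 216, 343, 512, 729. Consecutive cubes n³ from n = 6.
Term 11 comes from subsequence B (its 5th entry): 1000.
Term 12 comes from subsequence B (its 6th entry): 1331.
Position 13 → subsequence A, term 7 = -3.
The 14th slot belongs to subsequence A; its 8th term is -3.

1000, 1331, -3, -3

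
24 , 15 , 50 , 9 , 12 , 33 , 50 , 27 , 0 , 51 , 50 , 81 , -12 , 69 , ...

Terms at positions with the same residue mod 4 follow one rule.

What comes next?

50

Split by position mod 4 into 4 tracks.
Track A is 24, 12, 0, -12, which is linear: a_n = 36 − 12·n.
Track B is 15, 33, 51, 69, which is adding 18 each time.
Track C is 50, 50, 50, which is the constant sequence 50.
Track D is 9, 27, 81, which is powers of 3.
Position 15 falls in track C as its term 4, giving 50.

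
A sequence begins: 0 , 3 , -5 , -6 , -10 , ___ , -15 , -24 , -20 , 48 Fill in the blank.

12

Odd-indexed and even-indexed terms follow separate rules.
Track A: 0, -5, -10, -15, -20 — arithmetic with common difference −5.
Track B: 3, -6, ?, -24, 48 — a geometric progression (common ratio -2).
Track B's pattern makes the blank 12.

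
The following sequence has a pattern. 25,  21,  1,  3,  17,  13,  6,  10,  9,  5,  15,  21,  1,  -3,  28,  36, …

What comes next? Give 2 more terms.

-7, -11

The slot pattern repeats as AABB (period 4), so there are 2 interleaved tracks.
Stream A = 25, 21, 17, 13, 9, 5, 1, -3: linear: a_n = 29 − 4·n.
Stream B = 1, 3, 6, 10, 15, 21, 28, 36: triangular numbers starting at T_1.
Position 17 → stream A, term 9 = -7.
Term 18 comes from stream A (its 10th entry): -11.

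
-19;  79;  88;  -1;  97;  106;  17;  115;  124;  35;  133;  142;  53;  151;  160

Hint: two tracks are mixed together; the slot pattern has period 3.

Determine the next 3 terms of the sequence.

71, 169, 178

Reading positions in blocks of 3 reveals the pattern ABB — 2 tracks woven together.
Track A is -19, -1, 17, 35, 53, which is arithmetic with common difference +18.
Track B is 79, 88, 97, 106, 115, 124, 133, 142, 151, 160, which is linear: a_n = 70 + 9·n.
Term 16 comes from track A (its 6th entry): 71.
Term 17 comes from track B (its 11th entry): 169.
Term 18 comes from track B (its 12th entry): 178.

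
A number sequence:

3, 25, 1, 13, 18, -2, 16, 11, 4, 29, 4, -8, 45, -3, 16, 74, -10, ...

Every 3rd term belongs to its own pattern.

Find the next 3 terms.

Split by position mod 3: positions 1, 4, 7, … form one track, and each other residue class forms its own.
Track A: 3, 13, 16, 29, 45, 74 (Fibonacci-style (each term is the sum of the two before it)).
Track B: 25, 18, 11, 4, -3, -10 (linear: a_n = 32 − 7·n).
Track C: 1, -2, 4, -8, 16 (geometric, ×-2 each step).
Term 18 comes from track C (its 6th entry): -32.
Position 19 falls in track A as its term 7, giving 119.
Position 20 falls in track B as its term 7, giving -17.

-32, 119, -17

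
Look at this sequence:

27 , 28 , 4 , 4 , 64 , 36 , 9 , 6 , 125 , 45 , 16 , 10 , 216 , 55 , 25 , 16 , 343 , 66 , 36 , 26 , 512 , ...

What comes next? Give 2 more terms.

Read the sequence 4 terms at a time; column i is its own pattern.
Track A: 27, 64, 125, 216, 343, 512 — the cubes 3³, 4³, 5³, ….
Track B: 28, 36, 45, 55, 66 — triangular numbers starting at T_7.
Track C: 4, 9, 16, 25, 36 — consecutive squares n² from n = 2.
Track D: 4, 6, 10, 16, 26 — a Fibonacci-like recurrence a_n = a_{n-1} + a_{n-2}.
Position 22 falls in track B as its term 6, giving 78.
Position 23 falls in track C as its term 6, giving 49.

78, 49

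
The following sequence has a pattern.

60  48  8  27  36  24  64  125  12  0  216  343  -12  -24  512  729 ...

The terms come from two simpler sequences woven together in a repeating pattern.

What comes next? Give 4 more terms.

-36, -48, 1000, 1331

Positions follow the repeating pattern AABB; grouping by letter gives 2 tracks.
Track A = 60, 48, 36, 24, 12, 0, -12, -24: linear: a_n = 72 − 12·n.
Track B = 8, 27, 64, 125, 216, 343, 512, 729: the cubes 2³, 3³, 4³, ….
The 17th slot belongs to track A; its 9th term is -36.
Term 18 comes from track A (its 10th entry): -48.
Position 19 → track B, term 9 = 1000.
Position 20 → track B, term 10 = 1331.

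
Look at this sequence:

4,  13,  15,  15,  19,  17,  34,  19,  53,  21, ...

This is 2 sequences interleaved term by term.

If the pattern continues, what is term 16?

27

Split by position mod 2 into 2 tracks.
Stream A is 4, 15, 19, 34, 53, which is Fibonacci-style (each term is the sum of the two before it).
Stream B is 13, 15, 17, 19, 21, which is arithmetic with common difference +2.
Position 16 falls in stream B as its term 8, giving 27.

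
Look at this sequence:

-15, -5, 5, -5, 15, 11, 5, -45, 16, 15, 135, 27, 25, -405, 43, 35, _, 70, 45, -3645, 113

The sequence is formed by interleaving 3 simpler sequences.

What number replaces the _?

1215

Read the sequence 3 terms at a time; column i is its own pattern.
Track A is -15, -5, 5, 15, 25, 35, 45, which is linear: a_n = -25 + 10·n.
Track B is -5, 15, -45, 135, -405, ?, -3645, which is geometric, ×-3 each step.
Track C is 5, 11, 16, 27, 43, 70, 113, which is Fibonacci-style (each term is the sum of the two before it).
Track B's pattern makes the blank 1215.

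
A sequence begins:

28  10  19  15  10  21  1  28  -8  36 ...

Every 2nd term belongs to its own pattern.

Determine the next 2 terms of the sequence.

Split by position mod 2 into 2 tracks.
Subsequence A: 28, 19, 10, 1, -8 (arithmetic, step −9).
Subsequence B: 10, 15, 21, 28, 36 (triangular numbers n(n+1)/2 for n = 4, 5, …).
The 11th slot belongs to subsequence A; its 6th term is -17.
Term 12 comes from subsequence B (its 6th entry): 45.

-17, 45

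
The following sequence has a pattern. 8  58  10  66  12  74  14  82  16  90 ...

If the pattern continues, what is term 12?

98

The terms cycle through 2 interleaved subsequences.
Subsequence A: 8, 10, 12, 14, 16 — arithmetic with common difference +2.
Subsequence B: 58, 66, 74, 82, 90 — adding 8 each time.
Position 12 → subsequence B, term 6 = 98.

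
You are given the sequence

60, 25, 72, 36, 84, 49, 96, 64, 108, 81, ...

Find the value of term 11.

120

Split by position mod 2 into 2 tracks.
Subsequence A: 60, 72, 84, 96, 108. Adding 12 each time.
Subsequence B: 25, 36, 49, 64, 81. Consecutive squares n² from n = 5.
Position 11 falls in subsequence A as its term 6, giving 120.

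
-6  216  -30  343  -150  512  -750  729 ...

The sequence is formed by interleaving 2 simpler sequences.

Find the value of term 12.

1331

Split by position mod 2 into 2 tracks.
Subsequence A = -6, -30, -150, -750: geometric, ×5 each step.
Subsequence B = 216, 343, 512, 729: the cubes 6³, 7³, 8³, ….
Position 12 → subsequence B, term 6 = 1331.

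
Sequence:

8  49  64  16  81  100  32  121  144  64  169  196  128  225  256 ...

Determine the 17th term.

289

The slot pattern repeats as ABB (period 3), so there are 2 interleaved tracks.
Track A: 8, 16, 32, 64, 128. Successive powers of 2.
Track B: 49, 64, 81, 100, 121, 144, 169, 196, 225, 256. The squares 7², 8², 9², ….
The 17th slot belongs to track B; its 11th term is 289.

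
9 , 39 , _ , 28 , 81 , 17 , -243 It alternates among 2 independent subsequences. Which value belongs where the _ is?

-27

Odd-indexed and even-indexed terms follow separate rules.
Stream A: 9, ?, 81, -243. A geometric progression (common ratio -3).
Stream B: 39, 28, 17. Arithmetic, step −11.
Stream A's pattern makes the blank -27.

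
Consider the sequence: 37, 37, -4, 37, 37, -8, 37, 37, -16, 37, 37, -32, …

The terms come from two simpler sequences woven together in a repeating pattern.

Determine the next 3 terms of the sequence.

37, 37, -64

Positions follow the repeating pattern AAB; grouping by letter gives 2 tracks.
Track A: 37, 37, 37, 37, 37, 37, 37, 37 — the constant sequence 37.
Track B: -4, -8, -16, -32 — a geometric progression (common ratio 2).
Position 13 → track A, term 9 = 37.
Term 14 comes from track A (its 10th entry): 37.
Position 15 falls in track B as its term 5, giving -64.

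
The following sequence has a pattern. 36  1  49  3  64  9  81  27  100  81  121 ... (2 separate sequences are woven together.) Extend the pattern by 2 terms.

243, 144

Split by position mod 2 into 2 tracks.
Track A = 36, 49, 64, 81, 100, 121: consecutive squares n² from n = 6.
Track B = 1, 3, 9, 27, 81: powers 3^0, 3^1, 3^2, ….
Position 12 → track B, term 6 = 243.
Term 13 comes from track A (its 7th entry): 144.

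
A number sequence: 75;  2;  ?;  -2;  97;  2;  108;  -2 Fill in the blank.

86

The terms cycle through 2 interleaved subsequences.
Subsequence A: 75, ?, 97, 108 — arithmetic, step +11.
Subsequence B: 2, -2, 2, -2 — oscillating between 2 and -2.
So the missing entry in subsequence A is 86.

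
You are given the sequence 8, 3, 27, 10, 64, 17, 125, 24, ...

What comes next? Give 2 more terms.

Taking every 2nd term gives 2 separate tracks.
Subsequence A: 8, 27, 64, 125 — consecutive cubes n³ from n = 2.
Subsequence B: 3, 10, 17, 24 — linear: a_n = -4 + 7·n.
Position 9 falls in subsequence A as its term 5, giving 216.
The 10th slot belongs to subsequence B; its 5th term is 31.

216, 31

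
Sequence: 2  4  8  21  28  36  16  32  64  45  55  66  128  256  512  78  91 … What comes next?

Positions follow the repeating pattern AAABBB; grouping by letter gives 2 tracks.
Track A: 2, 4, 8, 16, 32, 64, 128, 256, 512 (geometric, ×2 each step).
Track B: 21, 28, 36, 45, 55, 66, 78, 91 (the triangular numbers T_6, T_7, …).
Position 18 falls in track B as its term 9, giving 105.

105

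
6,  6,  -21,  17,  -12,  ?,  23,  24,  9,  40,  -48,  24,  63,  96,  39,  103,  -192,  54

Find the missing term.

-6

The terms cycle through 3 interleaved subsequences.
Track A: 6, 17, 23, 40, 63, 103 — a Fibonacci-like recurrence a_n = a_{n-1} + a_{n-2}.
Track B: 6, -12, 24, -48, 96, -192 — geometric, ×-2 each step.
Track C: -21, ?, 9, 24, 39, 54 — linear: a_n = -36 + 15·n.
So the missing entry in track C is -6.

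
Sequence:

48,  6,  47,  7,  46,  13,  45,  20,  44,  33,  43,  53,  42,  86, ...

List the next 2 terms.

Taking every 2nd term gives 2 separate tracks.
Subsequence A: 48, 47, 46, 45, 44, 43, 42 — linear: a_n = 49 − n.
Subsequence B: 6, 7, 13, 20, 33, 53, 86 — a Fibonacci-like recurrence a_n = a_{n-1} + a_{n-2}.
Term 15 comes from subsequence A (its 8th entry): 41.
Position 16 falls in subsequence B as its term 8, giving 139.

41, 139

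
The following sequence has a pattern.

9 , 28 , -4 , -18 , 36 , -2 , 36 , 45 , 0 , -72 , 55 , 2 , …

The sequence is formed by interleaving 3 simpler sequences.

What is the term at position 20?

91

Split by position mod 3: positions 1, 4, 7, … form one track, and each other residue class forms its own.
Stream A: 9, -18, 36, -72. A geometric progression (common ratio -2).
Stream B: 28, 36, 45, 55. Triangular numbers starting at T_7.
Stream C: -4, -2, 0, 2. Adding 2 each time.
The 20th slot belongs to stream B; its 7th term is 91.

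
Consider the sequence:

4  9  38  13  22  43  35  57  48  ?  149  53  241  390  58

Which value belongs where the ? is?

92

Positions follow the repeating pattern AAB; grouping by letter gives 2 tracks.
Subsequence A: 4, 9, 13, 22, 35, 57, ?, 149, 241, 390. Fibonacci-style (each term is the sum of the two before it).
Subsequence B: 38, 43, 48, 53, 58. Arithmetic with common difference +5.
The gap is subsequence A's term 7; the rule gives 92.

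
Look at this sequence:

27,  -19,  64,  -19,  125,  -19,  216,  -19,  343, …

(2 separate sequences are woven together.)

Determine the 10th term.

-19

Split by position mod 2 into 2 tracks.
Subsequence A: 27, 64, 125, 216, 343 (consecutive cubes n³ from n = 3).
Subsequence B: -19, -19, -19, -19 (the constant sequence -19).
Position 10 falls in subsequence B as its term 5, giving -19.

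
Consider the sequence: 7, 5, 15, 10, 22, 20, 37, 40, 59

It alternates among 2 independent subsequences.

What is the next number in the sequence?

Split by position mod 2 into 2 tracks.
Track A: 7, 15, 22, 37, 59. A Fibonacci-like recurrence a_n = a_{n-1} + a_{n-2}.
Track B: 5, 10, 20, 40. A geometric progression (common ratio 2).
Position 10 falls in track B as its term 5, giving 80.

80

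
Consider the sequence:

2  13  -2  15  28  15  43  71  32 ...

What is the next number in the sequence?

The slot pattern repeats as AAB (period 3), so there are 2 interleaved tracks.
Track A: 2, 13, 15, 28, 43, 71 — Fibonacci-style (each term is the sum of the two before it).
Track B: -2, 15, 32 — arithmetic, step +17.
Term 10 comes from track A (its 7th entry): 114.

114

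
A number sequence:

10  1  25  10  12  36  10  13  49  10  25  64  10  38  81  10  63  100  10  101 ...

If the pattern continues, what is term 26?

265

Read the sequence 3 terms at a time; column i is its own pattern.
Track A = 10, 10, 10, 10, 10, 10, 10: constant 10.
Track B = 1, 12, 13, 25, 38, 63, 101: each term equals the sum of the previous two.
Track C = 25, 36, 49, 64, 81, 100: consecutive squares n² from n = 5.
Term 26 comes from track B (its 9th entry): 265.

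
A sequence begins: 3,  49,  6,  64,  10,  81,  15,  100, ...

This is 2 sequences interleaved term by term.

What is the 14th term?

The terms cycle through 2 interleaved subsequences.
Track A: 3, 6, 10, 15 (the triangular numbers T_2, T_3, …).
Track B: 49, 64, 81, 100 (consecutive squares n² from n = 7).
Position 14 falls in track B as its term 7, giving 169.

169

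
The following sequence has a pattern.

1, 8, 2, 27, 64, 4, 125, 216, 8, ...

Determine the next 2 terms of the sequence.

343, 512

Reading positions in blocks of 3 reveals the pattern AAB — 2 tracks woven together.
Stream A: 1, 8, 27, 64, 125, 216 — consecutive cubes n³ from n = 1.
Stream B: 2, 4, 8 — powers of 2.
Position 10 → stream A, term 7 = 343.
The 11th slot belongs to stream A; its 8th term is 512.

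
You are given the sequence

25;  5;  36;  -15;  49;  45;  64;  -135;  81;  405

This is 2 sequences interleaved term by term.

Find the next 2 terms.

100, -1215

Positions 1, 3, 5, … form one subsequence and positions 2, 4, 6, … form another.
Track A is 25, 36, 49, 64, 81, which is perfect squares starting at 5².
Track B is 5, -15, 45, -135, 405, which is geometric, ×-3 each step.
Position 11 falls in track A as its term 6, giving 100.
The 12th slot belongs to track B; its 6th term is -1215.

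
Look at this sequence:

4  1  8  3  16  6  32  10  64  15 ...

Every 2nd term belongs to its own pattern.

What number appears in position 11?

128

The terms cycle through 2 interleaved subsequences.
Subsequence A = 4, 8, 16, 32, 64: powers 2^2, 2^3, 2^4, ….
Subsequence B = 1, 3, 6, 10, 15: the triangular numbers T_1, T_2, ….
Position 11 → subsequence A, term 6 = 128.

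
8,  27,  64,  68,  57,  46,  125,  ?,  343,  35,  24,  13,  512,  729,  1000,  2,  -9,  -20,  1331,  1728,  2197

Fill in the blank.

Reading positions in blocks of 6 reveals the pattern AAABBB — 2 tracks woven together.
Track A: 8, 27, 64, 125, ?, 343, 512, 729, 1000, 1331, 1728, 2197. Perfect cubes starting at 2³.
Track B: 68, 57, 46, 35, 24, 13, 2, -9, -20. Arithmetic with common difference −11.
So the missing entry in track A is 216.

216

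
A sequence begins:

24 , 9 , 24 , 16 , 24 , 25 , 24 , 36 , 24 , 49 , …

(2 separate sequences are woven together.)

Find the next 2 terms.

Odd-indexed and even-indexed terms follow separate rules.
Track A: 24, 24, 24, 24, 24 (always 24).
Track B: 9, 16, 25, 36, 49 (the squares 3², 4², 5², …).
The 11th slot belongs to track A; its 6th term is 24.
Position 12 → track B, term 6 = 64.

24, 64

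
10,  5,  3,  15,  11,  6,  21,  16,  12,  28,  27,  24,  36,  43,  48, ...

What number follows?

45

Read the sequence 3 terms at a time; column i is its own pattern.
Stream A: 10, 15, 21, 28, 36. Triangular numbers starting at T_4.
Stream B: 5, 11, 16, 27, 43. Fibonacci-style (each term is the sum of the two before it).
Stream C: 3, 6, 12, 24, 48. Multiplying by 2 each time.
The 16th slot belongs to stream A; its 6th term is 45.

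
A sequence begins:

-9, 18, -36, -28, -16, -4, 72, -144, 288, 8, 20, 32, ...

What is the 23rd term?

92

The slot pattern repeats as AAABBB (period 6), so there are 2 interleaved tracks.
Stream A = -9, 18, -36, 72, -144, 288: geometric, ×-2 each step.
Stream B = -28, -16, -4, 8, 20, 32: adding 12 each time.
Term 23 comes from stream B (its 11th entry): 92.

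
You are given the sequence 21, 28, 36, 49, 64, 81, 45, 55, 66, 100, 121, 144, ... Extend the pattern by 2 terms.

Positions follow the repeating pattern AAABBB; grouping by letter gives 2 tracks.
Stream A is 21, 28, 36, 45, 55, 66, which is the triangular numbers T_6, T_7, ….
Stream B is 49, 64, 81, 100, 121, 144, which is consecutive squares n² from n = 7.
Position 13 falls in stream A as its term 7, giving 78.
Position 14 falls in stream A as its term 8, giving 91.

78, 91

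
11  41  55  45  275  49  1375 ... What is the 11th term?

The terms cycle through 2 interleaved subsequences.
Track A = 11, 55, 275, 1375: geometric, ×5 each step.
Track B = 41, 45, 49: adding 4 each time.
The 11th slot belongs to track A; its 6th term is 34375.

34375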